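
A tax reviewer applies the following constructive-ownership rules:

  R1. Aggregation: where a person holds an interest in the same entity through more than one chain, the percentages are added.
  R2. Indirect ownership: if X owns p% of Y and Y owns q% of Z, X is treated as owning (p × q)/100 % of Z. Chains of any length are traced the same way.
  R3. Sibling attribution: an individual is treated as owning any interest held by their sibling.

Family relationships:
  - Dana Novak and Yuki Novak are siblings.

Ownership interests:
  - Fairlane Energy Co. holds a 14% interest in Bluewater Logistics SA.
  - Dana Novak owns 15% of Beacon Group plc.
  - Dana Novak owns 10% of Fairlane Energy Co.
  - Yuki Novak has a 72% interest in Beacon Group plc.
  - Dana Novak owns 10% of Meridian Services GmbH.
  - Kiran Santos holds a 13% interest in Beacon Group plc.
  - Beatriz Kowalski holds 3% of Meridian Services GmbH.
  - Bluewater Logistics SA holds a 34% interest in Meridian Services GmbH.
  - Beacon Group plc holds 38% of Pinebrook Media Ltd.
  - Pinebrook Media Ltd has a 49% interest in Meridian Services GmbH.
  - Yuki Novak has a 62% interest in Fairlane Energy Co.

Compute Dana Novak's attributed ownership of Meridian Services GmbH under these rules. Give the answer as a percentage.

29.6266%

By sibling attribution (R3), Dana Novak is treated as also owning Yuki Novak's interest in Beacon Group plc, giving 15% + 72% = 87%.
By sibling attribution (R3), Dana Novak is treated as also owning Yuki Novak's interest in Fairlane Energy Co, giving 10% + 62% = 72%.
Chain via Beacon Group plc → Pinebrook Media Ltd (R2): 87% × 38% × 49% = 16.1994% of Meridian Services GmbH.
Chain via Fairlane Energy Co. → Bluewater Logistics SA (R2): 72% × 14% × 34% = 3.4272% of Meridian Services GmbH.
Direct interest in Meridian Services GmbH: 10%.
Aggregating (R1): 16.1994% + 3.4272% + 10% = 29.6266%.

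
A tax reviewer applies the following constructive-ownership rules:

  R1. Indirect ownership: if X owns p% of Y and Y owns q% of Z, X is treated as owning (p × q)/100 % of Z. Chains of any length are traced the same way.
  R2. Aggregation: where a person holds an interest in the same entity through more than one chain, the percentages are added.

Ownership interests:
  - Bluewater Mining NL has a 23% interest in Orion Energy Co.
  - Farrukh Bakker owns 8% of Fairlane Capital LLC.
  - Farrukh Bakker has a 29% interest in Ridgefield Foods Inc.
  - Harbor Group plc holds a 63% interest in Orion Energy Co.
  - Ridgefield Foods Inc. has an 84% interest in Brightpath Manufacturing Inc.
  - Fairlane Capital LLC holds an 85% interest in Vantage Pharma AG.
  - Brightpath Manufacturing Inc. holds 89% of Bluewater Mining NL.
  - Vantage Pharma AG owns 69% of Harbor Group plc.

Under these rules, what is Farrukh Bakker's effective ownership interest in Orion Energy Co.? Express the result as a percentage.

7.942452%

Chain via Ridgefield Foods Inc. → Brightpath Manufacturing Inc. → Bluewater Mining NL (R1): 29% × 84% × 89% × 23% = 4.986492% of Orion Energy Co.
Chain via Fairlane Capital LLC → Vantage Pharma AG → Harbor Group plc (R1): 8% × 85% × 69% × 63% = 2.95596% of Orion Energy Co.
Aggregating (R2): 4.986492% + 2.95596% = 7.942452%.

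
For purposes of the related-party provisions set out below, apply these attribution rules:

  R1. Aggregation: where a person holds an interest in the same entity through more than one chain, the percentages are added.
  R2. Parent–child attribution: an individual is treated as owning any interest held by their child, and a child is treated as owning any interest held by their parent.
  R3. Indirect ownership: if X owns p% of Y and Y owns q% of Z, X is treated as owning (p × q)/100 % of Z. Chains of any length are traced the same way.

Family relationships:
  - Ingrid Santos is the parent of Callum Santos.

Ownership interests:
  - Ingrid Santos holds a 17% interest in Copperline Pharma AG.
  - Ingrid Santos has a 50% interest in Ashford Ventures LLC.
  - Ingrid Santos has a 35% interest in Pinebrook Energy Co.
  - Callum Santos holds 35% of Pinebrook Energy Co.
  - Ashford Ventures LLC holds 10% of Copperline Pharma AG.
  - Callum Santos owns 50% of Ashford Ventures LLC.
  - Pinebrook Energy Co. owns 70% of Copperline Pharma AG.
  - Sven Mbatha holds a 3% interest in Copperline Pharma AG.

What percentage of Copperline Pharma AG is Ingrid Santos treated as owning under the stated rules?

By parent–child attribution (R2), Ingrid Santos is treated as also owning Callum Santos's interest in Ashford Ventures LLC, giving 50% + 50% = 100%.
By parent–child attribution (R2), Ingrid Santos is treated as also owning Callum Santos's interest in Pinebrook Energy Co, giving 35% + 35% = 70%.
Chain via Ashford Ventures LLC (R3): 100% × 10% = 10% of Copperline Pharma AG.
Chain via Pinebrook Energy Co. (R3): 70% × 70% = 49% of Copperline Pharma AG.
Direct interest in Copperline Pharma AG: 17%.
Aggregating (R1): 10% + 49% + 17% = 76%.

76%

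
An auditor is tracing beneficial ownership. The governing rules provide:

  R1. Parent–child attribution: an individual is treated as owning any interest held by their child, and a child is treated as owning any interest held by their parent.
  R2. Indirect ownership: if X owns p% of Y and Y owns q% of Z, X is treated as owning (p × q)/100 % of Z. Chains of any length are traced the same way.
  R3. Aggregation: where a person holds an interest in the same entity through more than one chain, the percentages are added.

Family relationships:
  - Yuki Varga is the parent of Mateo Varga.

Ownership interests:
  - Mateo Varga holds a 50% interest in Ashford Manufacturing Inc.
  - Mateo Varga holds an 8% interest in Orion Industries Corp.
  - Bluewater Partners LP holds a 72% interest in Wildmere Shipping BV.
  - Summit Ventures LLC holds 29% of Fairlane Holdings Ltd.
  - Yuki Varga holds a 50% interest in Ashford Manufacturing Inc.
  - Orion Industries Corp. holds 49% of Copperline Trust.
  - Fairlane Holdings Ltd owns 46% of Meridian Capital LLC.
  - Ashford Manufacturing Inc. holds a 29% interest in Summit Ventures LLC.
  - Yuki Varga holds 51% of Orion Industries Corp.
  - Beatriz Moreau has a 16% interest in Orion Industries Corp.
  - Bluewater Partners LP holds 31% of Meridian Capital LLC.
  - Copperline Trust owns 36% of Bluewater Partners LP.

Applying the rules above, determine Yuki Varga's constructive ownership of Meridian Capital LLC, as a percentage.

By parent–child attribution (R1), Yuki Varga is treated as also owning Mateo Varga's interest in Orion Industries Corp, giving 51% + 8% = 59%.
By parent–child attribution (R1), Yuki Varga is treated as also owning Mateo Varga's interest in Ashford Manufacturing Inc, giving 50% + 50% = 100%.
Chain via Orion Industries Corp. → Copperline Trust → Bluewater Partners LP (R2): 59% × 49% × 36% × 31% = 3.226356% of Meridian Capital LLC.
Chain via Ashford Manufacturing Inc. → Summit Ventures LLC → Fairlane Holdings Ltd (R2): 100% × 29% × 29% × 46% = 3.8686% of Meridian Capital LLC.
Aggregating (R3): 3.226356% + 3.8686% = 7.094956%.

7.094956%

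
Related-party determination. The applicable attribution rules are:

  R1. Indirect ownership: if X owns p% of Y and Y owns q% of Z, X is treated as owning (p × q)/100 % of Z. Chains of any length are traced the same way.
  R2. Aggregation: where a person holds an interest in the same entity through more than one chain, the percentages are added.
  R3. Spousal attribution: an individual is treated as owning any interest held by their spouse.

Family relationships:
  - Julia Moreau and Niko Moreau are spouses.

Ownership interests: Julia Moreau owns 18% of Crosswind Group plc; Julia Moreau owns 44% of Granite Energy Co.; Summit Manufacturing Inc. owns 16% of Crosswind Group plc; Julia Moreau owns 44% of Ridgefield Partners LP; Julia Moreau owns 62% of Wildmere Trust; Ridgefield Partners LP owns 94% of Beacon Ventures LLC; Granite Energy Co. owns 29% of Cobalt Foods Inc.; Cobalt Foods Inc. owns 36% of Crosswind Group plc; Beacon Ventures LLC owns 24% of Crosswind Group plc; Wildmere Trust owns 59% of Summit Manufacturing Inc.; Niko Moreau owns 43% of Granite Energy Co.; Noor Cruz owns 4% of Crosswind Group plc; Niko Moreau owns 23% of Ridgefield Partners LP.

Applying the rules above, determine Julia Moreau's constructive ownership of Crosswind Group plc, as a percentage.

By spousal attribution (R3), Julia Moreau is treated as also owning Niko Moreau's interest in Ridgefield Partners LP, giving 44% + 23% = 67%.
By spousal attribution (R3), Julia Moreau is treated as also owning Niko Moreau's interest in Granite Energy Co, giving 44% + 43% = 87%.
Chain via Ridgefield Partners LP → Beacon Ventures LLC (R1): 67% × 94% × 24% = 15.1152% of Crosswind Group plc.
Chain via Granite Energy Co. → Cobalt Foods Inc. (R1): 87% × 29% × 36% = 9.0828% of Crosswind Group plc.
Chain via Wildmere Trust → Summit Manufacturing Inc. (R1): 62% × 59% × 16% = 5.8528% of Crosswind Group plc.
Direct interest in Crosswind Group plc: 18%.
Aggregating (R2): 15.1152% + 9.0828% + 5.8528% + 18% = 48.0508%.

48.0508%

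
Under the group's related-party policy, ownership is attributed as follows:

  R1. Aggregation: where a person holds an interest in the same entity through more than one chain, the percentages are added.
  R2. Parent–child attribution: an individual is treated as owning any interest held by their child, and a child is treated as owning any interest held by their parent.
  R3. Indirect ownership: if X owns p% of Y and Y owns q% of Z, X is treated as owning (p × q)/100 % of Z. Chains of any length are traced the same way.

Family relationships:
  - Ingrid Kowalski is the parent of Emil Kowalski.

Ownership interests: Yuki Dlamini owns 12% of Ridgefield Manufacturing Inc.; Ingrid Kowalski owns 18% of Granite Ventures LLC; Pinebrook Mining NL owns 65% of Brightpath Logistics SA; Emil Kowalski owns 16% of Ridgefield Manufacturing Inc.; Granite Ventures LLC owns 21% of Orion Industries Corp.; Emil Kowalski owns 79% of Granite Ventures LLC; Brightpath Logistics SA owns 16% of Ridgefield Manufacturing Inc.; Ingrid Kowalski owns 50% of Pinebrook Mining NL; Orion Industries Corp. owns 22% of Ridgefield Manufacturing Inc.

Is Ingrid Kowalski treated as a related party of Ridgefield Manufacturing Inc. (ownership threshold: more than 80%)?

By parent–child attribution (R2), Ingrid Kowalski is treated as also owning Emil Kowalski's interest in Granite Ventures LLC, giving 18% + 79% = 97%.
By parent–child attribution (R2), Ingrid Kowalski is treated as owning Emil Kowalski's 16% interest in Ridgefield Manufacturing Inc.
Chain via Pinebrook Mining NL → Brightpath Logistics SA (R3): 50% × 65% × 16% = 5.2% of Ridgefield Manufacturing Inc.
Chain via Granite Ventures LLC → Orion Industries Corp. (R3): 97% × 21% × 22% = 4.4814% of Ridgefield Manufacturing Inc.
Direct interest in Ridgefield Manufacturing Inc: 16%.
Aggregating (R1): 5.2% + 4.4814% + 16% = 25.6814%.
25.6814% does not exceed the 80% threshold, so Ingrid is not a related party to Ridgefield Manufacturing Inc.

No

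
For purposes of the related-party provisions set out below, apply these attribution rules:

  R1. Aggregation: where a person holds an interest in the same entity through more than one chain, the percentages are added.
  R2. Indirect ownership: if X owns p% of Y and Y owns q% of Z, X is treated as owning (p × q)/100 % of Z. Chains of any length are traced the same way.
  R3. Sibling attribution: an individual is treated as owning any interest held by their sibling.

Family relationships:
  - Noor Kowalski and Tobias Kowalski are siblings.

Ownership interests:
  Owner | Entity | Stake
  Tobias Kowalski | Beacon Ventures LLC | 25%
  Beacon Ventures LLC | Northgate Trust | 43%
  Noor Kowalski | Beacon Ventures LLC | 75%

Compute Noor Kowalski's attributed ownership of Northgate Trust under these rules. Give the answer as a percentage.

43%

By sibling attribution (R3), Noor Kowalski is treated as also owning Tobias Kowalski's interest in Beacon Ventures LLC, giving 75% + 25% = 100%.
Chain via Beacon Ventures LLC (R2): 100% × 43% = 43% of Northgate Trust.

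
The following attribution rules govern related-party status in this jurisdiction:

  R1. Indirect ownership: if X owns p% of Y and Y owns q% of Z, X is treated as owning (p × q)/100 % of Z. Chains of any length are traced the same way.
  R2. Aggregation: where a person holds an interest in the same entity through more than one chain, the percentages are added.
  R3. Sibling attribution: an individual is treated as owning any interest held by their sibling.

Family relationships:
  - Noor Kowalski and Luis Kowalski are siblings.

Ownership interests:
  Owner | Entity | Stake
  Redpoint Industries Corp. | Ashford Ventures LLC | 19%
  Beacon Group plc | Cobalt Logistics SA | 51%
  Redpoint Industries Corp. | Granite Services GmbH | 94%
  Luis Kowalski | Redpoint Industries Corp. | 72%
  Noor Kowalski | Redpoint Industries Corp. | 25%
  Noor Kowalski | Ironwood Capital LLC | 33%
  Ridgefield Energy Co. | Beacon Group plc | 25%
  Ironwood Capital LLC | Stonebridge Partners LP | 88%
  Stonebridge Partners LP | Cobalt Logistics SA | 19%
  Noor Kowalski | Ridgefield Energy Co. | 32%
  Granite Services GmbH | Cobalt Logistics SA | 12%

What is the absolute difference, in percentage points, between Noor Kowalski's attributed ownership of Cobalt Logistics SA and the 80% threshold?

59.4608

By sibling attribution (R3), Noor Kowalski is treated as also owning Luis Kowalski's interest in Redpoint Industries Corp, giving 25% + 72% = 97%.
Chain via Ridgefield Energy Co. → Beacon Group plc (R1): 32% × 25% × 51% = 4.08% of Cobalt Logistics SA.
Chain via Redpoint Industries Corp. → Granite Services GmbH (R1): 97% × 94% × 12% = 10.9416% of Cobalt Logistics SA.
Chain via Ironwood Capital LLC → Stonebridge Partners LP (R1): 33% × 88% × 19% = 5.5176% of Cobalt Logistics SA.
Aggregating (R2): 4.08% + 10.9416% + 5.5176% = 20.5392%.
20.5392% falls short of the 80% threshold by 59.4608 percentage points.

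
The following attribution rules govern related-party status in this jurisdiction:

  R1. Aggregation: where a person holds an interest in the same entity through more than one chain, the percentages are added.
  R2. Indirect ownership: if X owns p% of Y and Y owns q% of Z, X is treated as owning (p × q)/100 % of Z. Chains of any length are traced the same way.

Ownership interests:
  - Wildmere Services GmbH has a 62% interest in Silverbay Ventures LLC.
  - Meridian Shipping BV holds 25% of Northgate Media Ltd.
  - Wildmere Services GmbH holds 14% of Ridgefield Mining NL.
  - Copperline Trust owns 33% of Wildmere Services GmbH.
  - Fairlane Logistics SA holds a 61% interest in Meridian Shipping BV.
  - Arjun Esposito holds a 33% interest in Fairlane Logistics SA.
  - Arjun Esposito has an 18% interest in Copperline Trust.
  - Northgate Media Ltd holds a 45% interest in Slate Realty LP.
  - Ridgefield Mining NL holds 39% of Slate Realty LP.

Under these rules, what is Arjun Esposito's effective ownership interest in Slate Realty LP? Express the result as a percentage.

2.588949%

Chain via Fairlane Logistics SA → Meridian Shipping BV → Northgate Media Ltd (R2): 33% × 61% × 25% × 45% = 2.264625% of Slate Realty LP.
Chain via Copperline Trust → Wildmere Services GmbH → Ridgefield Mining NL (R2): 18% × 33% × 14% × 39% = 0.324324% of Slate Realty LP.
Aggregating (R1): 2.264625% + 0.324324% = 2.588949%.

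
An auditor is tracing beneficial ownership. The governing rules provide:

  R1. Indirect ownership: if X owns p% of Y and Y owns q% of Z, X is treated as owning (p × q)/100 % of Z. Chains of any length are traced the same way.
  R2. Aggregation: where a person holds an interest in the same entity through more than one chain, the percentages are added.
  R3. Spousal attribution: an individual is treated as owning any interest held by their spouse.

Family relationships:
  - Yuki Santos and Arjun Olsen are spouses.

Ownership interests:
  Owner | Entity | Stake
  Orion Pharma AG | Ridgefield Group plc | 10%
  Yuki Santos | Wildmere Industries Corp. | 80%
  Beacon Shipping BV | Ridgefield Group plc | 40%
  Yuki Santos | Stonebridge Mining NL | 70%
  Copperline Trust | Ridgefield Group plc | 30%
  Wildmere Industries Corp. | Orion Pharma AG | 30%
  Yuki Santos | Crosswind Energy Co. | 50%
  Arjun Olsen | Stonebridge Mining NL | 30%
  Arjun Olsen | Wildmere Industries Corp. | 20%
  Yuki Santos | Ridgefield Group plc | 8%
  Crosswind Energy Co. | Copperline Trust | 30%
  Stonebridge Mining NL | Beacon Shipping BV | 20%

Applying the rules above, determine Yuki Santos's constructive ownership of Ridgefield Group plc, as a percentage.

By spousal attribution (R3), Yuki Santos is treated as also owning Arjun Olsen's interest in Wildmere Industries Corp, giving 80% + 20% = 100%.
By spousal attribution (R3), Yuki Santos is treated as also owning Arjun Olsen's interest in Stonebridge Mining NL, giving 70% + 30% = 100%.
Chain via Wildmere Industries Corp. → Orion Pharma AG (R1): 100% × 30% × 10% = 3% of Ridgefield Group plc.
Chain via Stonebridge Mining NL → Beacon Shipping BV (R1): 100% × 20% × 40% = 8% of Ridgefield Group plc.
Chain via Crosswind Energy Co. → Copperline Trust (R1): 50% × 30% × 30% = 4.5% of Ridgefield Group plc.
Direct interest in Ridgefield Group plc: 8%.
Aggregating (R2): 3% + 8% + 4.5% + 8% = 23.5%.

23.5%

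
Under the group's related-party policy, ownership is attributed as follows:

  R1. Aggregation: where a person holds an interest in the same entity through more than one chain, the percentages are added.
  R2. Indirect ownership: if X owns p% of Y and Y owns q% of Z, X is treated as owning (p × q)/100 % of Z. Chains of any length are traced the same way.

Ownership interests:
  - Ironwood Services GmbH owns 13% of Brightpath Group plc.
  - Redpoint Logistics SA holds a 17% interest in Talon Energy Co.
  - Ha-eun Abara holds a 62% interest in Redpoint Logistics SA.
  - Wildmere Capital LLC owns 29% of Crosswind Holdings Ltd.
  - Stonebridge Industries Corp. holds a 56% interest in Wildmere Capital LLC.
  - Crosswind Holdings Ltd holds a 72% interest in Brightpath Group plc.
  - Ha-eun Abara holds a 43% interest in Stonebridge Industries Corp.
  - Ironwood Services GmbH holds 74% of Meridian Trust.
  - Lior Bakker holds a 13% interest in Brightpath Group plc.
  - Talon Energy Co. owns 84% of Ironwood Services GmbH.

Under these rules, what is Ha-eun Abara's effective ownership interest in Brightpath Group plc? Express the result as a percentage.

6.178872%

Chain via Stonebridge Industries Corp. → Wildmere Capital LLC → Crosswind Holdings Ltd (R2): 43% × 56% × 29% × 72% = 5.027904% of Brightpath Group plc.
Chain via Redpoint Logistics SA → Talon Energy Co. → Ironwood Services GmbH (R2): 62% × 17% × 84% × 13% = 1.150968% of Brightpath Group plc.
Aggregating (R1): 5.027904% + 1.150968% = 6.178872%.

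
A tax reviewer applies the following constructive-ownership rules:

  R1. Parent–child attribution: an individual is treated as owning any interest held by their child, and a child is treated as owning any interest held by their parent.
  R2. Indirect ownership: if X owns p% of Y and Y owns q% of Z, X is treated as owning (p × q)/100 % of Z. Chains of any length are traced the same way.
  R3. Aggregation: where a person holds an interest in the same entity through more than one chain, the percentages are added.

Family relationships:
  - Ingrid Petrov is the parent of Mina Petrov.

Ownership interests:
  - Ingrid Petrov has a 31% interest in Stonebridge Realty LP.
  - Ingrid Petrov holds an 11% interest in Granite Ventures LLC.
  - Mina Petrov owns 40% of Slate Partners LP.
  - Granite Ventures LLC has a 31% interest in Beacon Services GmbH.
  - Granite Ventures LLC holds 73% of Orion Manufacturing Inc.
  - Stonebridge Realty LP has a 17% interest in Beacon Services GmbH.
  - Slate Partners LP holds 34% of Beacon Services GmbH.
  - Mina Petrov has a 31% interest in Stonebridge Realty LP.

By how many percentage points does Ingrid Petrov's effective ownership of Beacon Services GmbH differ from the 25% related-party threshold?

By parent–child attribution (R1), Ingrid Petrov is treated as also owning Mina Petrov's interest in Stonebridge Realty LP, giving 31% + 31% = 62%.
By parent–child attribution (R1), Ingrid Petrov is treated as owning Mina Petrov's 40% interest in Slate Partners LP.
Chain via Stonebridge Realty LP (R2): 62% × 17% = 10.54% of Beacon Services GmbH.
Chain via Granite Ventures LLC (R2): 11% × 31% = 3.41% of Beacon Services GmbH.
Chain via Slate Partners LP (R2): 40% × 34% = 13.6% of Beacon Services GmbH.
Aggregating (R3): 10.54% + 3.41% + 13.6% = 27.55%.
27.55% exceeds the 25% threshold by 2.55 percentage points.

2.55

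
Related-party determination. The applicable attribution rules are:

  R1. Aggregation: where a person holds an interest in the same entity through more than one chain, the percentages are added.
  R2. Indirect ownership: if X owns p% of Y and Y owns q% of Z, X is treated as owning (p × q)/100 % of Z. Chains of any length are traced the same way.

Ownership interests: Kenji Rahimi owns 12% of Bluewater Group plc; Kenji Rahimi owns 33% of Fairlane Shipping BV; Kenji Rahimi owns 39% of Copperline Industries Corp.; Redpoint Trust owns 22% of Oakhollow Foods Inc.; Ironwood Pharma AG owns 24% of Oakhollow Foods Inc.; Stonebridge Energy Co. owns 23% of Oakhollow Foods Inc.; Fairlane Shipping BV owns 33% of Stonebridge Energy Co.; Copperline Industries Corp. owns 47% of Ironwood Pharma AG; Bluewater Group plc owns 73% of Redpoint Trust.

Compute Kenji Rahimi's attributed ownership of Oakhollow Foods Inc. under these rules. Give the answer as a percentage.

Chain via Bluewater Group plc → Redpoint Trust (R2): 12% × 73% × 22% = 1.9272% of Oakhollow Foods Inc.
Chain via Fairlane Shipping BV → Stonebridge Energy Co. (R2): 33% × 33% × 23% = 2.5047% of Oakhollow Foods Inc.
Chain via Copperline Industries Corp. → Ironwood Pharma AG (R2): 39% × 47% × 24% = 4.3992% of Oakhollow Foods Inc.
Aggregating (R1): 1.9272% + 2.5047% + 4.3992% = 8.8311%.

8.8311%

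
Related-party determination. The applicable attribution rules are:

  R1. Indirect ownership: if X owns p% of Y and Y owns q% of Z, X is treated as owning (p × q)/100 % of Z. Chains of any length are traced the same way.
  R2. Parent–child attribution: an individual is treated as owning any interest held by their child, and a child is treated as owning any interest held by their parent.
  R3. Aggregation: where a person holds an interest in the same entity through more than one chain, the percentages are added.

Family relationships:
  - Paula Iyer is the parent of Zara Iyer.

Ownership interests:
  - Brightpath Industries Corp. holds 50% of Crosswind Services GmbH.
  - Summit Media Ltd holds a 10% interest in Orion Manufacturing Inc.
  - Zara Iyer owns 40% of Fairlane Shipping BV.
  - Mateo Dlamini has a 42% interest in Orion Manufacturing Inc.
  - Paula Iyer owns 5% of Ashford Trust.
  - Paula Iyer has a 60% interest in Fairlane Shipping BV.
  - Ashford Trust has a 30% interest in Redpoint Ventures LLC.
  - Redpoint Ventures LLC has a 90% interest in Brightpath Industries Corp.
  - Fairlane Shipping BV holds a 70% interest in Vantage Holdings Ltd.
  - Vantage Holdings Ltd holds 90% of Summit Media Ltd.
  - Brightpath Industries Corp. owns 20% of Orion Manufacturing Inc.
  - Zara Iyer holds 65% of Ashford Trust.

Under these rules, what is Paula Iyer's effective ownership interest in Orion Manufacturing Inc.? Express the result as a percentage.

10.08%

By parent–child attribution (R2), Paula Iyer is treated as also owning Zara Iyer's interest in Ashford Trust, giving 5% + 65% = 70%.
By parent–child attribution (R2), Paula Iyer is treated as also owning Zara Iyer's interest in Fairlane Shipping BV, giving 60% + 40% = 100%.
Chain via Ashford Trust → Redpoint Ventures LLC → Brightpath Industries Corp. (R1): 70% × 30% × 90% × 20% = 3.78% of Orion Manufacturing Inc.
Chain via Fairlane Shipping BV → Vantage Holdings Ltd → Summit Media Ltd (R1): 100% × 70% × 90% × 10% = 6.3% of Orion Manufacturing Inc.
Aggregating (R3): 3.78% + 6.3% = 10.08%.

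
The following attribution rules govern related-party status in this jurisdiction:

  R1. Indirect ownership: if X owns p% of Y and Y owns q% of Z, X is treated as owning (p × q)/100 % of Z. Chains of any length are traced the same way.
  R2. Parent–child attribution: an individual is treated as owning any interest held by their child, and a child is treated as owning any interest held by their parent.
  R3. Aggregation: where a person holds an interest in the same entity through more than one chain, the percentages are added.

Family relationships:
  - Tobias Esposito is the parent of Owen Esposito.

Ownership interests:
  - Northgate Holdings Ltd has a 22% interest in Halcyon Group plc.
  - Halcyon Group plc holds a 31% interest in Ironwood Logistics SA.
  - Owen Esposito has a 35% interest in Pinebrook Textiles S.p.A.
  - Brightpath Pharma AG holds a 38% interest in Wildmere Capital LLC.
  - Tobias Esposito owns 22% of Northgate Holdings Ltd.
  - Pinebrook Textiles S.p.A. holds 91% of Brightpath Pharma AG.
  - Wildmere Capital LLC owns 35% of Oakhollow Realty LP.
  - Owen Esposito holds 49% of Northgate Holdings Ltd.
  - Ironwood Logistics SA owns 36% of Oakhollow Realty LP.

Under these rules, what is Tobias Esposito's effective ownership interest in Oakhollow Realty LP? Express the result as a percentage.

5.979242%

By parent–child attribution (R2), Tobias Esposito is treated as also owning Owen Esposito's interest in Northgate Holdings Ltd, giving 22% + 49% = 71%.
By parent–child attribution (R2), Tobias Esposito is treated as owning Owen Esposito's 35% interest in Pinebrook Textiles S.p.A.
Chain via Northgate Holdings Ltd → Halcyon Group plc → Ironwood Logistics SA (R1): 71% × 22% × 31% × 36% = 1.743192% of Oakhollow Realty LP.
Chain via Pinebrook Textiles S.p.A. → Brightpath Pharma AG → Wildmere Capital LLC (R1): 35% × 91% × 38% × 35% = 4.23605% of Oakhollow Realty LP.
Aggregating (R3): 1.743192% + 4.23605% = 5.979242%.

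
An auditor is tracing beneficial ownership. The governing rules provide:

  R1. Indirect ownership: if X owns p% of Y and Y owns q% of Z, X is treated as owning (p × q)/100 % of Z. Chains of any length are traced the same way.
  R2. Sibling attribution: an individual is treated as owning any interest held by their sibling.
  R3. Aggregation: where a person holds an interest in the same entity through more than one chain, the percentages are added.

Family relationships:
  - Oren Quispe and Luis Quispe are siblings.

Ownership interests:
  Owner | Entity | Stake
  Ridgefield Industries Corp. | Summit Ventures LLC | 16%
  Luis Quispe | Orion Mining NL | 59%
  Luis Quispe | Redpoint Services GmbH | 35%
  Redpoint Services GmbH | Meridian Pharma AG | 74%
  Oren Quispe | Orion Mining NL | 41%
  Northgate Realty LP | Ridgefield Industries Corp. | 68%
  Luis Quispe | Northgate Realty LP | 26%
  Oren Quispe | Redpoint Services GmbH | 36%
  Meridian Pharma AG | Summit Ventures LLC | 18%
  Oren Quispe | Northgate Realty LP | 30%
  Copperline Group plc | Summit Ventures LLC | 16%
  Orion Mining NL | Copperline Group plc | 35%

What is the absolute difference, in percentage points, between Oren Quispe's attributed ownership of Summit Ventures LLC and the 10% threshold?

11.15

By sibling attribution (R2), Oren Quispe is treated as also owning Luis Quispe's interest in Northgate Realty LP, giving 30% + 26% = 56%.
By sibling attribution (R2), Oren Quispe is treated as also owning Luis Quispe's interest in Orion Mining NL, giving 41% + 59% = 100%.
By sibling attribution (R2), Oren Quispe is treated as also owning Luis Quispe's interest in Redpoint Services GmbH, giving 36% + 35% = 71%.
Chain via Northgate Realty LP → Ridgefield Industries Corp. (R1): 56% × 68% × 16% = 6.0928% of Summit Ventures LLC.
Chain via Orion Mining NL → Copperline Group plc (R1): 100% × 35% × 16% = 5.6% of Summit Ventures LLC.
Chain via Redpoint Services GmbH → Meridian Pharma AG (R1): 71% × 74% × 18% = 9.4572% of Summit Ventures LLC.
Aggregating (R3): 6.0928% + 5.6% + 9.4572% = 21.15%.
21.15% exceeds the 10% threshold by 11.15 percentage points.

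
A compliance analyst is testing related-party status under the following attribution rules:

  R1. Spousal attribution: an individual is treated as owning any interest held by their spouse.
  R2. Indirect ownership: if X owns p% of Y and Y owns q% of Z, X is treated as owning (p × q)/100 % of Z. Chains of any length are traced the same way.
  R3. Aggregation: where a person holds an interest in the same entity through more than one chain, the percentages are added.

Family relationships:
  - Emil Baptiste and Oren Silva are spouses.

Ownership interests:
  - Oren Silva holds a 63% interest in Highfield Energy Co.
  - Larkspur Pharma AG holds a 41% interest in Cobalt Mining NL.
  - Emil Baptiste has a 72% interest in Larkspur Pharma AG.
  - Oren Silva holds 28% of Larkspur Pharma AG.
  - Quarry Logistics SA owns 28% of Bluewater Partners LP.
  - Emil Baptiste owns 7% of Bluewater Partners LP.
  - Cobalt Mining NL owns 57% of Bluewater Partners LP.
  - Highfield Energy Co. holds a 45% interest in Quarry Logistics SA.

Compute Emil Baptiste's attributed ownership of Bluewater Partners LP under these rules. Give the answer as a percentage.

By spousal attribution (R1), Emil Baptiste is treated as also owning Oren Silva's interest in Larkspur Pharma AG, giving 72% + 28% = 100%.
By spousal attribution (R1), Emil Baptiste is treated as owning Oren Silva's 63% interest in Highfield Energy Co.
Chain via Larkspur Pharma AG → Cobalt Mining NL (R2): 100% × 41% × 57% = 23.37% of Bluewater Partners LP.
Direct interest in Bluewater Partners LP: 7%.
Chain via Highfield Energy Co. → Quarry Logistics SA (R2): 63% × 45% × 28% = 7.938% of Bluewater Partners LP.
Aggregating (R3): 23.37% + 7% + 7.938% = 38.308%.

38.308%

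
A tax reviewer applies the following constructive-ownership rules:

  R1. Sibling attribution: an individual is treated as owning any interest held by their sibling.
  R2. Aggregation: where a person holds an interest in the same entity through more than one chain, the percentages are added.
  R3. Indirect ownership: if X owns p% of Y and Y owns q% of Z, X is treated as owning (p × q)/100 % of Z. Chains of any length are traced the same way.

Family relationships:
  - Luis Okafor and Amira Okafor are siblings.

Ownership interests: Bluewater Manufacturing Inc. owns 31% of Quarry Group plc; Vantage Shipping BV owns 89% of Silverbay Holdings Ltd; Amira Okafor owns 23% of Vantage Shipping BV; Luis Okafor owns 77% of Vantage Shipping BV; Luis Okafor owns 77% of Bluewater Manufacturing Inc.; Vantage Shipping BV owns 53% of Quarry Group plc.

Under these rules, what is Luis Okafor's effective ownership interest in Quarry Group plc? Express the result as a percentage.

By sibling attribution (R1), Luis Okafor is treated as also owning Amira Okafor's interest in Vantage Shipping BV, giving 77% + 23% = 100%.
Chain via Vantage Shipping BV (R3): 100% × 53% = 53% of Quarry Group plc.
Chain via Bluewater Manufacturing Inc. (R3): 77% × 31% = 23.87% of Quarry Group plc.
Aggregating (R2): 53% + 23.87% = 76.87%.

76.87%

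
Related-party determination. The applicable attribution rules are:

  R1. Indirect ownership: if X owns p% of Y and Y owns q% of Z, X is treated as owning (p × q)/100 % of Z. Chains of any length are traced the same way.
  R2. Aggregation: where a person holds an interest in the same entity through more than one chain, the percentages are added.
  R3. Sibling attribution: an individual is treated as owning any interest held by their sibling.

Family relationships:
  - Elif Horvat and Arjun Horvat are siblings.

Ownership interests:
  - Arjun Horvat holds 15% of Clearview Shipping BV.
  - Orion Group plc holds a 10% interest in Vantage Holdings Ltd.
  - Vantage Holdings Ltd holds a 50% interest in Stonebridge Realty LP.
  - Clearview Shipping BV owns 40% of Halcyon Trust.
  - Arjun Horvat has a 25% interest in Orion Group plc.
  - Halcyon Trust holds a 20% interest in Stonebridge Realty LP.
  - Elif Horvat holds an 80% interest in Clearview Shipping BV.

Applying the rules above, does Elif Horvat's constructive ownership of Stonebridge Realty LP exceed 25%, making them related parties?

No

By sibling attribution (R3), Elif Horvat is treated as also owning Arjun Horvat's interest in Clearview Shipping BV, giving 80% + 15% = 95%.
By sibling attribution (R3), Elif Horvat is treated as owning Arjun Horvat's 25% interest in Orion Group plc.
Chain via Clearview Shipping BV → Halcyon Trust (R1): 95% × 40% × 20% = 7.6% of Stonebridge Realty LP.
Chain via Orion Group plc → Vantage Holdings Ltd (R1): 25% × 10% × 50% = 1.25% of Stonebridge Realty LP.
Aggregating (R2): 7.6% + 1.25% = 8.85%.
8.85% does not exceed the 25% threshold, so Elif is not a related party to Stonebridge Realty LP.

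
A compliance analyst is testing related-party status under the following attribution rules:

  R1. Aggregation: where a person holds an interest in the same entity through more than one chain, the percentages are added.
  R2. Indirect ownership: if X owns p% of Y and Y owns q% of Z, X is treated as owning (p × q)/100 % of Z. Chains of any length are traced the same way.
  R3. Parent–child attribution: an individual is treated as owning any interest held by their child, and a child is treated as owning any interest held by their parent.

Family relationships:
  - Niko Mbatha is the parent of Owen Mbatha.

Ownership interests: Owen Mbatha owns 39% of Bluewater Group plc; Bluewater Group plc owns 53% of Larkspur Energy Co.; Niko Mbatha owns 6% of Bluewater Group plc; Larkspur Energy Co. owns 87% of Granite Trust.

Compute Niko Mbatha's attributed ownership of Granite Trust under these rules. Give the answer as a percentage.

By parent–child attribution (R3), Niko Mbatha is treated as also owning Owen Mbatha's interest in Bluewater Group plc, giving 6% + 39% = 45%.
Chain via Bluewater Group plc → Larkspur Energy Co. (R2): 45% × 53% × 87% = 20.7495% of Granite Trust.

20.7495%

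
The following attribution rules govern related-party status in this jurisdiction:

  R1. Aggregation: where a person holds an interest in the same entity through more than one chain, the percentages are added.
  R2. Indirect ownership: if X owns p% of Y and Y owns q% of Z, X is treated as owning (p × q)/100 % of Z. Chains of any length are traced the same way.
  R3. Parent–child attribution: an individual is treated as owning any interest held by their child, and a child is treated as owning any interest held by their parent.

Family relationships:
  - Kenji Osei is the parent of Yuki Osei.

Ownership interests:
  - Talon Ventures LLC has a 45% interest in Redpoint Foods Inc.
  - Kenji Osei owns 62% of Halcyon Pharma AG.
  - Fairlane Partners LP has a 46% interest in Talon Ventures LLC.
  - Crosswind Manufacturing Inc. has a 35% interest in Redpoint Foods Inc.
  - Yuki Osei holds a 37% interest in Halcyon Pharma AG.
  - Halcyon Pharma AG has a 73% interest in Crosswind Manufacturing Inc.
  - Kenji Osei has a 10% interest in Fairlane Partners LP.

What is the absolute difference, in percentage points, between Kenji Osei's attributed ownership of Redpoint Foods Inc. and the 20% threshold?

By parent–child attribution (R3), Kenji Osei is treated as also owning Yuki Osei's interest in Halcyon Pharma AG, giving 62% + 37% = 99%.
Chain via Fairlane Partners LP → Talon Ventures LLC (R2): 10% × 46% × 45% = 2.07% of Redpoint Foods Inc.
Chain via Halcyon Pharma AG → Crosswind Manufacturing Inc. (R2): 99% × 73% × 35% = 25.2945% of Redpoint Foods Inc.
Aggregating (R1): 2.07% + 25.2945% = 27.3645%.
27.3645% exceeds the 20% threshold by 7.3645 percentage points.

7.3645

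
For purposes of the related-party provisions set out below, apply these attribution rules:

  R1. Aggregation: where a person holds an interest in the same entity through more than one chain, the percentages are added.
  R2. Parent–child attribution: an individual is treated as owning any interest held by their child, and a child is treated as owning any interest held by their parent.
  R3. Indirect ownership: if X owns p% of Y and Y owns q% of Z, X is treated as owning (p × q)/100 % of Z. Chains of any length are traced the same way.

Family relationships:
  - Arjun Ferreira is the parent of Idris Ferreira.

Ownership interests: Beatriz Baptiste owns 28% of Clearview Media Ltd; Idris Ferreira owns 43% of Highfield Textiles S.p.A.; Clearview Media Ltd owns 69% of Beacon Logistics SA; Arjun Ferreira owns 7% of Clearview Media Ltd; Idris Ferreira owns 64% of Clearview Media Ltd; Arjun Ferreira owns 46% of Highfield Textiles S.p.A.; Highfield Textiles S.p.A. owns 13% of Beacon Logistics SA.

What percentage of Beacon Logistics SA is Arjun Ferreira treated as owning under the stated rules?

By parent–child attribution (R2), Arjun Ferreira is treated as also owning Idris Ferreira's interest in Clearview Media Ltd, giving 7% + 64% = 71%.
By parent–child attribution (R2), Arjun Ferreira is treated as also owning Idris Ferreira's interest in Highfield Textiles S.p.A, giving 46% + 43% = 89%.
Chain via Clearview Media Ltd (R3): 71% × 69% = 48.99% of Beacon Logistics SA.
Chain via Highfield Textiles S.p.A. (R3): 89% × 13% = 11.57% of Beacon Logistics SA.
Aggregating (R1): 48.99% + 11.57% = 60.56%.

60.56%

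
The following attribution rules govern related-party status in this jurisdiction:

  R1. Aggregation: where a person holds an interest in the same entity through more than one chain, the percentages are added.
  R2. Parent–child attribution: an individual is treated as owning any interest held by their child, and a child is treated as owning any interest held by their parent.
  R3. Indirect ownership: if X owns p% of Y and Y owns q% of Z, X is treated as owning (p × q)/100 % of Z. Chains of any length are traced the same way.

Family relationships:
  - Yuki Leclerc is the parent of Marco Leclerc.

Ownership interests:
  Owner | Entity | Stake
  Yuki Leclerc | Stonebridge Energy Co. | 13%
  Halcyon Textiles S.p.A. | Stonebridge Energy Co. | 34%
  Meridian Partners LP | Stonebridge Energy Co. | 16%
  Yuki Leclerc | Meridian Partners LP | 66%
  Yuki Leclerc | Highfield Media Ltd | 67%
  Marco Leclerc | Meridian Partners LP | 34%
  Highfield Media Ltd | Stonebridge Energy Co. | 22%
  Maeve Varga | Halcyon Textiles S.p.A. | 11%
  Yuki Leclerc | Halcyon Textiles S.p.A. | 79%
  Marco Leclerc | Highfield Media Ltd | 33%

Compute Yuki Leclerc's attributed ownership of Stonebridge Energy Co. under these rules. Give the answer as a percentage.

77.86%

By parent–child attribution (R2), Yuki Leclerc is treated as also owning Marco Leclerc's interest in Meridian Partners LP, giving 66% + 34% = 100%.
By parent–child attribution (R2), Yuki Leclerc is treated as also owning Marco Leclerc's interest in Highfield Media Ltd, giving 67% + 33% = 100%.
Chain via Meridian Partners LP (R3): 100% × 16% = 16% of Stonebridge Energy Co.
Chain via Halcyon Textiles S.p.A. (R3): 79% × 34% = 26.86% of Stonebridge Energy Co.
Chain via Highfield Media Ltd (R3): 100% × 22% = 22% of Stonebridge Energy Co.
Direct interest in Stonebridge Energy Co: 13%.
Aggregating (R1): 16% + 26.86% + 22% + 13% = 77.86%.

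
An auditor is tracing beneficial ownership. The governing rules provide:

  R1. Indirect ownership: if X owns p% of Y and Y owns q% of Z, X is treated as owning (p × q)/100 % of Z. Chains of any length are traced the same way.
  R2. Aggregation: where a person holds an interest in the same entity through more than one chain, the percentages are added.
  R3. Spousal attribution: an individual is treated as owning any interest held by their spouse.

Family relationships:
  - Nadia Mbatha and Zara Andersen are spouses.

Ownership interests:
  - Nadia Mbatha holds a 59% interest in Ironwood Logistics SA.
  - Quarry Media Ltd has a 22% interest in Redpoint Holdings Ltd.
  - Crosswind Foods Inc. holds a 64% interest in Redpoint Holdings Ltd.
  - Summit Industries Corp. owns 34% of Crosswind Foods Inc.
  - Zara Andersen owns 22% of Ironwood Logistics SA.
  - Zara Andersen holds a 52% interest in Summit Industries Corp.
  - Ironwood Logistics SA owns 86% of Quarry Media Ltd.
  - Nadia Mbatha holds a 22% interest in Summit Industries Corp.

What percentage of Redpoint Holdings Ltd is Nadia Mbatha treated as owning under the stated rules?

By spousal attribution (R3), Nadia Mbatha is treated as also owning Zara Andersen's interest in Summit Industries Corp, giving 22% + 52% = 74%.
By spousal attribution (R3), Nadia Mbatha is treated as also owning Zara Andersen's interest in Ironwood Logistics SA, giving 59% + 22% = 81%.
Chain via Summit Industries Corp. → Crosswind Foods Inc. (R1): 74% × 34% × 64% = 16.1024% of Redpoint Holdings Ltd.
Chain via Ironwood Logistics SA → Quarry Media Ltd (R1): 81% × 86% × 22% = 15.3252% of Redpoint Holdings Ltd.
Aggregating (R2): 16.1024% + 15.3252% = 31.4276%.

31.4276%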